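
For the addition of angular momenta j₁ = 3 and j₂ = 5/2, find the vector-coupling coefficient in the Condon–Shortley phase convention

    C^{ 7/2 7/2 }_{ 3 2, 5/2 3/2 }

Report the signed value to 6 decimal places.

-0.666667  (= −√(4/9))

j₁+j₂−J=2  J+j₁−j₂=4  J−j₁+j₂=3  j₁+j₂+J+1=10
(j₁±m₁, j₂±m₂, J±M) = (5,1,4,1,7,0)
P² = 9216
sum k=1..1:
  [1] −1/144 = -1/144
S = -1/144
C² = P²·S² = 4/9 ; C = -0.666667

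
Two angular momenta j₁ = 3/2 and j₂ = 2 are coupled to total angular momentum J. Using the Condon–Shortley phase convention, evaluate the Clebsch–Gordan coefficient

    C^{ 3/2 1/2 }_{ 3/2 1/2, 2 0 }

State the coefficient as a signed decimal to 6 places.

j₁+j₂−J=2  J+j₁−j₂=1  J−j₁+j₂=2  j₁+j₂+J+1=6
(j₁±m₁, j₂±m₂, J±M) = (2,1,2,2,2,1)
P² = 16/45
sum k=0..1:
  [0] +1/4 = 1/4
  [1] −1/1 = -1
S = -3/4
C² = P²·S² = 1/5 ; C = -0.447214

-0.447214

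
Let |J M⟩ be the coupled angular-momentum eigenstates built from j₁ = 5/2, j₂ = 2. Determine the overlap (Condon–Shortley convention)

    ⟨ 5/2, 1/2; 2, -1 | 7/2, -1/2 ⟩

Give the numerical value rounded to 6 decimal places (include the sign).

triangle: 1!*4!*3!/9! = 144/362880
(j±m)!: 3!*2!*1!*3!*3!*4! = 10368
prefactor² = (2J+1)*Δ*N² = 1152/35
  k=0: +1/(0!*1!*2!*1!*2!*2!) = 1/8
  k=1: −1/(1!*0!*1!*0!*3!*3!) = -1/36
Σ = 7/72  ⇒  CG² = 1152/35*7/72² = 14/45
CG = +√(14/45) = +0.557773

+0.557773  (= +√(14/45))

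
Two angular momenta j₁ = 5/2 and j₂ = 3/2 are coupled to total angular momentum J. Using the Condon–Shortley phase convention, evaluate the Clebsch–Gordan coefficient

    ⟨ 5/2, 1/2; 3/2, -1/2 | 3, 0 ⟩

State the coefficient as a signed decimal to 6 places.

+0.447214  (= +√(1/5))

√[7·1!4!2!/8! · 3!2!1!2!3!3!] = √(36/5)
  +(−1)^0/∏(0,1,2,1,2,1)! = 1/4  (running 1/4)
  +(−1)^1/∏(1,0,1,0,3,2)! = -1/12  (running 1/6)
⟨..|..⟩ = √(36/5)·(1/6) = +0.447214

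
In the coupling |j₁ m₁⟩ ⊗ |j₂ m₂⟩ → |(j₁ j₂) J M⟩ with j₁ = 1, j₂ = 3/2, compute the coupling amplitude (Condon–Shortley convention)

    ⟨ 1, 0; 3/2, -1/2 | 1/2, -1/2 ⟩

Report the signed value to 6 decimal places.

−√(1/3) = -0.577350

triangle: 2!*0!*1!/4! = 2/24
(j±m)!: 1!*1!*1!*2!*0!*1! = 2
prefactor² = (2J+1)*Δ*N² = 1/3
  k=1: −1/(1!*1!*0!*0!*0!*1!) = -1
Σ = -1  ⇒  CG² = 1/3*(-1)² = 1/3
CG = −√(1/3) = -0.577350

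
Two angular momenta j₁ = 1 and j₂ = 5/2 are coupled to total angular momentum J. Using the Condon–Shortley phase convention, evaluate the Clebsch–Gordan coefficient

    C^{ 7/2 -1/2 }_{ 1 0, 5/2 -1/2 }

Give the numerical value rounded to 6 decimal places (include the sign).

+√(4/7) = +0.755929

triangle: 0!·2!·5!/8! = 240/40320
(j±m)!: 1!·1!·2!·3!·3!·4! = 1728
prefactor² = (2J+1)·Δ·N² = 576/7
  k=0: +1/(0!·0!·1!·2!·1!·3!) = 1/12
Σ = 1/12  ⇒  CG² = 576/7·1/12² = 4/7
CG = +√(4/7) = +0.755929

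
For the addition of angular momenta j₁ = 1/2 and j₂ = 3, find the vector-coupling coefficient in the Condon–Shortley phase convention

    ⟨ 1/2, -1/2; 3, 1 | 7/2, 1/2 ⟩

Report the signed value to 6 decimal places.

+0.654654  (= +√(3/7))

j₁+j₂−J=0  J+j₁−j₂=1  J−j₁+j₂=6  j₁+j₂+J+1=8
(j₁±m₁, j₂±m₂, J±M) = (0,1,4,2,4,3)
P² = 6912/7
sum k=0..0:
  [0] +1/48 = 1/48
S = 1/48
C² = P²·S² = 3/7 ; C = +0.654654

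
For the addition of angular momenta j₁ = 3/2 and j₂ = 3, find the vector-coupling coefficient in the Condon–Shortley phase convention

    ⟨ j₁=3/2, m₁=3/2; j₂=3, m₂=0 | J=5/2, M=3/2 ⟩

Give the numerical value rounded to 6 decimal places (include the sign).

+0.507093  (= +√(9/35))

triangle: 2!·1!·4!/8! = 48/40320
(j±m)!: 3!·0!·3!·3!·4!·1! = 5184
prefactor² = (2J+1)·Δ·N² = 1296/35
  k=0: +1/(0!·2!·0!·3!·1!·1!) = 1/12
Σ = 1/12  ⇒  CG² = 1296/35·1/12² = 9/35
CG = +√(9/35) = +0.507093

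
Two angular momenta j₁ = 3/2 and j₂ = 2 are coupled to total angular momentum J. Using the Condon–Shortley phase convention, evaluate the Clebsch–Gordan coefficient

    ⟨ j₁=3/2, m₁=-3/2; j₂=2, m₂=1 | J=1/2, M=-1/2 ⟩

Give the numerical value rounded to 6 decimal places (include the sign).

triangle: 3!×0!×1!/5! = 6/120
(j±m)!: 0!×3!×3!×1!×0!×1! = 36
prefactor² = (2J+1)×Δ×N² = 18/5
  k=3: −1/(3!×0!×0!×0!×0!×1!) = -1/6
Σ = -1/6  ⇒  CG² = 18/5×(-1/6)² = 1/10
CG = −√(1/10) = -0.316228

−√(1/10) = -0.316228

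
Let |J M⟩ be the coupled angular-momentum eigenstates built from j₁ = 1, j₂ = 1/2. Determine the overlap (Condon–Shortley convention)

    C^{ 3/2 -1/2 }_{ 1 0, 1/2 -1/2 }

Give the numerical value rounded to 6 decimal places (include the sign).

+√(2/3) = +0.816497

j₁+j₂−J=0  J+j₁−j₂=2  J−j₁+j₂=1  j₁+j₂+J+1=4
(j₁±m₁, j₂±m₂, J±M) = (1,1,0,1,1,2)
P² = 2/3
sum k=0..0:
  [0] +1/1 = 1
S = 1
C² = P²·S² = 2/3 ; C = +0.816497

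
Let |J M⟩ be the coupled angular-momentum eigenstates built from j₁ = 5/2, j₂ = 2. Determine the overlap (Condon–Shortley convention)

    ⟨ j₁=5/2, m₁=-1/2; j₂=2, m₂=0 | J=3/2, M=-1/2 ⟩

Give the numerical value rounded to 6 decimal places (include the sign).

+√(2/35) ≈ +0.239046

j₁+j₂−J=3  J+j₁−j₂=2  J−j₁+j₂=1  j₁+j₂+J+1=7
(j₁±m₁, j₂±m₂, J±M) = (2,3,2,2,1,2)
P² = 32/35
sum k=1..2:
  [1] −1/4 = -1/4
  [2] +1/2 = 1/2
S = 1/4
C² = P²·S² = 2/35 ; C = +0.239046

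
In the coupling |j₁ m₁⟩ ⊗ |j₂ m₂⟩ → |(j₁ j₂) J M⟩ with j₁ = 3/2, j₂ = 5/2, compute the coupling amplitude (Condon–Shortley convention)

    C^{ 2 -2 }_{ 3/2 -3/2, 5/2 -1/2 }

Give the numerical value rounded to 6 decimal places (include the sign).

+√(1/7) ≈ +0.377964

√[5·2!1!3!/7! · 0!3!2!3!0!4!] = √(144/7)
  +(−1)^2/∏(2,0,1,0,0,3)! = 1/12  (running 1/12)
⟨..|..⟩ = √(144/7)·(1/12) = +0.377964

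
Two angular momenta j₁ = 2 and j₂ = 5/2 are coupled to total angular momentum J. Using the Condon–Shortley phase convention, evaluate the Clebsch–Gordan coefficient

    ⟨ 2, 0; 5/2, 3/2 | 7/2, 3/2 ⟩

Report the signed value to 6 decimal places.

√[8·1!3!4!/9! · 2!2!4!1!5!2!] = √(512/7)
  +(−1)^0/∏(0,1,2,4,1,0)! = 1/48  (running 1/48)
  +(−1)^1/∏(1,0,1,3,2,1)! = -1/12  (running -1/16)
⟨..|..⟩ = √(512/7)·(-1/16) = -0.534522

-0.534522  (= −√(2/7))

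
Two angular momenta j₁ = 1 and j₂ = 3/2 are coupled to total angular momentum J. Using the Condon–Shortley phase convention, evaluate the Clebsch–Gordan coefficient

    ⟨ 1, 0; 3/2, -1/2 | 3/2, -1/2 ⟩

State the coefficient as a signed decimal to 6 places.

+0.258199

√[4·1!1!2!/5! · 1!1!1!2!1!2!] = √(4/15)
  +(−1)^0/∏(0,1,1,1,0,1)! = 1  (running 1)
  +(−1)^1/∏(1,0,0,0,1,2)! = -1/2  (running 1/2)
⟨..|..⟩ = √(4/15)·(1/2) = +0.258199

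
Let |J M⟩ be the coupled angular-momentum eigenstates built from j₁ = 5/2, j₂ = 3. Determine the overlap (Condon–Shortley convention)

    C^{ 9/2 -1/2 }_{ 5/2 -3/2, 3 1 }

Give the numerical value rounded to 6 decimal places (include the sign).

-0.594588

√[10·1!4!5!/11! · 1!4!4!2!4!5!] = √(184320/77)
  +(−1)^0/∏(0,1,4,4,0,1)! = 1/576  (running 1/576)
  +(−1)^1/∏(1,0,3,3,1,2)! = -1/72  (running -7/576)
⟨..|..⟩ = √(184320/77)·(-7/576) = -0.594588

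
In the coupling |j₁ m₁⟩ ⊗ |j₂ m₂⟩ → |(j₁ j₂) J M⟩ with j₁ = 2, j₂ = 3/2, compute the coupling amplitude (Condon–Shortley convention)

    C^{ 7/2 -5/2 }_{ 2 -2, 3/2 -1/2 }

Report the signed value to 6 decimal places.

+0.654654  (= +√(3/7))

triangle: 0!×4!×3!/8! = 144/40320
(j±m)!: 0!×4!×1!×2!×1!×6! = 34560
prefactor² = (2J+1)×Δ×N² = 6912/7
  k=0: +1/(0!×0!×4!×1!×0!×2!) = 1/48
Σ = 1/48  ⇒  CG² = 6912/7×1/48² = 3/7
CG = +√(3/7) = +0.654654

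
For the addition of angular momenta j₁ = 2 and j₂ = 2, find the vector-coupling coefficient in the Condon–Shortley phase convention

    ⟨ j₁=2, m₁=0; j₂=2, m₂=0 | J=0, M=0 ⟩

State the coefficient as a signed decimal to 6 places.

j₁+j₂−J=4  J+j₁−j₂=0  J−j₁+j₂=0  j₁+j₂+J+1=5
(j₁±m₁, j₂±m₂, J±M) = (2,2,2,2,0,0)
P² = 16/5
sum k=2..2:
  [2] +1/4 = 1/4
S = 1/4
C² = P²·S² = 1/5 ; C = +0.447214

+√(1/5) ≈ +0.447214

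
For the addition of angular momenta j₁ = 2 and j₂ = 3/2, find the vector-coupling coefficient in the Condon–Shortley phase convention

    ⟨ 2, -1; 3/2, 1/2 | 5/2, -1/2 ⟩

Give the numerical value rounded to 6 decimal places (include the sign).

-0.597614

√[6·1!3!2!/7! · 1!3!2!1!2!3!] = √(72/35)
  +(−1)^0/∏(0,1,3,2,0,0)! = 1/12  (running 1/12)
  +(−1)^1/∏(1,0,2,1,1,1)! = -1/2  (running -5/12)
⟨..|..⟩ = √(72/35)·(-5/12) = -0.597614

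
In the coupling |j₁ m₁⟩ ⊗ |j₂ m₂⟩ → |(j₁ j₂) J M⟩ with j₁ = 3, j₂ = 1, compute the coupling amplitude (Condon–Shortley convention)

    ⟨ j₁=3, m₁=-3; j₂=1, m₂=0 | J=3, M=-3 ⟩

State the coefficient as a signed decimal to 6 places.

triangle: 1!×5!×1!/8! = 120/40320
(j±m)!: 0!×6!×1!×1!×0!×6! = 518400
prefactor² = (2J+1)×Δ×N² = 10800
  k=1: −1/(1!×0!×5!×0!×0!×1!) = -1/120
Σ = -1/120  ⇒  CG² = 10800×(-1/120)² = 3/4
CG = −√(3/4) = -0.866025

-0.866025  (= −√(3/4))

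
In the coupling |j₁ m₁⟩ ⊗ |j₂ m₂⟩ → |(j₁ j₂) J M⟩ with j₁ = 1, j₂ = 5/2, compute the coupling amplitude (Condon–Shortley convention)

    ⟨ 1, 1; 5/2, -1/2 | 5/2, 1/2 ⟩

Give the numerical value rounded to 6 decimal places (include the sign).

+√(18/35) ≈ +0.717137

√[6·1!1!4!/7! · 2!0!2!3!3!2!] = √(288/35)
  +(−1)^0/∏(0,1,0,2,1,2)! = 1/4  (running 1/4)
⟨..|..⟩ = √(288/35)·(1/4) = +0.717137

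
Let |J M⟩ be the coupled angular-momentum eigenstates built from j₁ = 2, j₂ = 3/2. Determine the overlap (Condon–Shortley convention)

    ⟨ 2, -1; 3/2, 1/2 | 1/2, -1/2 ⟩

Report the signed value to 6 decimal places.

+√(3/10) ≈ +0.547723

triangle: 3!·1!·0!/5! = 6/120
(j±m)!: 1!·3!·2!·1!·0!·1! = 12
prefactor² = (2J+1)·Δ·N² = 6/5
  k=2: +1/(2!·1!·1!·0!·0!·0!) = 1/2
Σ = 1/2  ⇒  CG² = 6/5·1/2² = 3/10
CG = +√(3/10) = +0.547723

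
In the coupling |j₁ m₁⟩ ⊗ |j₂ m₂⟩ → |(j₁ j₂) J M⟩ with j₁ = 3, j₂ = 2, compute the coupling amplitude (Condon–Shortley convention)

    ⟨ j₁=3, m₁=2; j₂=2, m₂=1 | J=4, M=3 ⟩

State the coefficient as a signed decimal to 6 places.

+0.223607

j₁+j₂−J=1  J+j₁−j₂=5  J−j₁+j₂=3  j₁+j₂+J+1=10
(j₁±m₁, j₂±m₂, J±M) = (5,1,3,1,7,1)
P² = 6480
sum k=0..1:
  [0] +1/144 = 1/144
  [1] −1/240 = -1/240
S = 1/360
C² = P²·S² = 1/20 ; C = +0.223607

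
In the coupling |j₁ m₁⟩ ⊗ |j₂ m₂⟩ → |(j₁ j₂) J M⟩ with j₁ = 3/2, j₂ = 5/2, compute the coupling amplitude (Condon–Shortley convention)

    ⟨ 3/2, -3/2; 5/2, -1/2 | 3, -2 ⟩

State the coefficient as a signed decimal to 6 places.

-0.707107

j₁+j₂−J=1  J+j₁−j₂=2  J−j₁+j₂=4  j₁+j₂+J+1=8
(j₁±m₁, j₂±m₂, J±M) = (0,3,2,3,1,5)
P² = 72
sum k=1..1:
  [1] −1/12 = -1/12
S = -1/12
C² = P²·S² = 1/2 ; C = -0.707107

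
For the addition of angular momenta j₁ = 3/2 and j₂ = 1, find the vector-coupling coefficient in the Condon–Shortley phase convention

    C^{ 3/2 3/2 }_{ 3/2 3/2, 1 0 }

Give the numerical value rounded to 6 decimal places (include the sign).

√[4·1!2!1!/5! · 3!0!1!1!3!0!] = √(12/5)
  +(−1)^0/∏(0,1,0,1,2,0)! = 1/2  (running 1/2)
⟨..|..⟩ = √(12/5)·(1/2) = +0.774597

+√(3/5) ≈ +0.774597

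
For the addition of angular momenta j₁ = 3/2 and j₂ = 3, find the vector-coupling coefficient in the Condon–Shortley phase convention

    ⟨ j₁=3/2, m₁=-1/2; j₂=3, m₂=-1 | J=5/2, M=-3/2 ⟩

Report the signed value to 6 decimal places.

−√(7/20) = -0.591608

j₁+j₂−J=2  J+j₁−j₂=1  J−j₁+j₂=4  j₁+j₂+J+1=8
(j₁±m₁, j₂±m₂, J±M) = (1,2,2,4,1,4)
P² = 576/35
sum k=1..2:
  [1] −1/6 = -1/6
  [2] +1/48 = 1/48
S = -7/48
C² = P²·S² = 7/20 ; C = -0.591608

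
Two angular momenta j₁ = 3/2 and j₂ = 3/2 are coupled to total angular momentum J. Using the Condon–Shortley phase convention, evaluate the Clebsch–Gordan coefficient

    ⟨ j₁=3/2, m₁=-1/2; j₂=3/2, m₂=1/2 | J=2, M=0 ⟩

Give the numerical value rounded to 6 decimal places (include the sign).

√[5·1!2!2!/6! · 1!2!2!1!2!2!] = √(4/9)
  +(−1)^0/∏(0,1,2,2,0,0)! = 1/4  (running 1/4)
  +(−1)^1/∏(1,0,1,1,1,1)! = -1  (running -3/4)
⟨..|..⟩ = √(4/9)·(-3/4) = -0.500000

−√(1/4) ≈ -0.500000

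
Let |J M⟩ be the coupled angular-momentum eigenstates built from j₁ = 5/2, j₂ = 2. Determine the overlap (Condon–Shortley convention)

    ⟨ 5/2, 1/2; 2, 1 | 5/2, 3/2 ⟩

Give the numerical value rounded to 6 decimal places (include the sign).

−√(6/35) ≈ -0.414039

j₁+j₂−J=2  J+j₁−j₂=3  J−j₁+j₂=2  j₁+j₂+J+1=8
(j₁±m₁, j₂±m₂, J±M) = (3,2,3,1,4,1)
P² = 216/35
sum k=1..2:
  [1] −1/4 = -1/4
  [2] +1/12 = 1/12
S = -1/6
C² = P²·S² = 6/35 ; C = -0.414039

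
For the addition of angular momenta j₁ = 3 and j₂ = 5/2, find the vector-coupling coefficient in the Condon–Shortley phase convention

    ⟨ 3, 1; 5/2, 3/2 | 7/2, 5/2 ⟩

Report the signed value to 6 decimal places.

−√(10/63) ≈ -0.398410

√[8·2!4!3!/10! · 4!2!4!1!6!1!] = √(18432/35)
  +(−1)^1/∏(1,1,1,3,3,0)! = -1/36  (running -1/36)
  +(−1)^2/∏(2,0,0,2,4,1)! = 1/96  (running -5/288)
⟨..|..⟩ = √(18432/35)·(-5/288) = -0.398410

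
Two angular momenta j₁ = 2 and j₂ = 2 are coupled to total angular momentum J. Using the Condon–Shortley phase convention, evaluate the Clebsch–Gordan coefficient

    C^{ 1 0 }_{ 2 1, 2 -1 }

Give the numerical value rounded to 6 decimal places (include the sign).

√[3·3!1!1!/6! · 3!1!1!3!1!1!] = √(9/10)
  +(−1)^0/∏(0,3,1,1,0,0)! = 1/6  (running 1/6)
  +(−1)^1/∏(1,2,0,0,1,1)! = -1/2  (running -1/3)
⟨..|..⟩ = √(9/10)·(-1/3) = -0.316228

-0.316228  (= −√(1/10))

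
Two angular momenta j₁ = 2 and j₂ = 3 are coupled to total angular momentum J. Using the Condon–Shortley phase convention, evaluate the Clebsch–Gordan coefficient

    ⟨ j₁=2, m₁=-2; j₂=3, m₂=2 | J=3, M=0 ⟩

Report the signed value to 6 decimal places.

+0.577350  (= +√(1/3))

j₁+j₂−J=2  J+j₁−j₂=2  J−j₁+j₂=4  j₁+j₂+J+1=9
(j₁±m₁, j₂±m₂, J±M) = (0,4,5,1,3,3)
P² = 192
sum k=2..2:
  [2] +1/24 = 1/24
S = 1/24
C² = P²·S² = 1/3 ; C = +0.577350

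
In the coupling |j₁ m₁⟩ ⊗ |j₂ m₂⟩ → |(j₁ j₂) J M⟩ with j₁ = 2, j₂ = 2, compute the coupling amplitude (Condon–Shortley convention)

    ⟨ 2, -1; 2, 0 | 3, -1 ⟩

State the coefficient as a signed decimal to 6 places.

triangle: 1!×3!×3!/8! = 36/40320
(j±m)!: 1!×3!×2!×2!×2!×4! = 1152
prefactor² = (2J+1)×Δ×N² = 36/5
  k=0: +1/(0!×1!×3!×2!×0!×1!) = 1/12
  k=1: −1/(1!×0!×2!×1!×1!×2!) = -1/4
Σ = -1/6  ⇒  CG² = 36/5×(-1/6)² = 1/5
CG = −√(1/5) = -0.447214

−√(1/5) ≈ -0.447214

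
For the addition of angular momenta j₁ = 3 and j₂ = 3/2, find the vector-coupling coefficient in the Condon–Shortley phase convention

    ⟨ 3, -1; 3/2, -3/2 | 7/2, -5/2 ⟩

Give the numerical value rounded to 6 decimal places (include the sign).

+0.690066

triangle: 1!·5!·2!/9! = 240/362880
(j±m)!: 2!·4!·0!·3!·1!·6! = 207360
prefactor² = (2J+1)·Δ·N² = 7680/7
  k=0: +1/(0!·1!·4!·0!·1!·2!) = 1/48
Σ = 1/48  ⇒  CG² = 7680/7·1/48² = 10/21
CG = +√(10/21) = +0.690066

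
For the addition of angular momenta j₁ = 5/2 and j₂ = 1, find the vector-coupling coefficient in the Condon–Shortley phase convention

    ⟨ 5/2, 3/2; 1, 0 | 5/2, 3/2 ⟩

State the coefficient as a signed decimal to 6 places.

+√(9/35) = +0.507093

√[6·1!4!1!/7! · 4!1!1!1!4!1!] = √(576/35)
  +(−1)^0/∏(0,1,1,1,3,0)! = 1/6  (running 1/6)
  +(−1)^1/∏(1,0,0,0,4,1)! = -1/24  (running 1/8)
⟨..|..⟩ = √(576/35)·(1/8) = +0.507093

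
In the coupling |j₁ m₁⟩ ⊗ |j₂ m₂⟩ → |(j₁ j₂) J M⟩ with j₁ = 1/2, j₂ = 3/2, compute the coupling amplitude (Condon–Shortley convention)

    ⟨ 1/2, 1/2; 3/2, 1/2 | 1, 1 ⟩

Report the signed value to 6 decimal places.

+√(1/4) = +0.500000

√[3·1!0!2!/4! · 1!0!2!1!2!0!] = √(1)
  +(−1)^0/∏(0,1,0,2,0,0)! = 1/2  (running 1/2)
⟨..|..⟩ = √(1)·(1/2) = +0.500000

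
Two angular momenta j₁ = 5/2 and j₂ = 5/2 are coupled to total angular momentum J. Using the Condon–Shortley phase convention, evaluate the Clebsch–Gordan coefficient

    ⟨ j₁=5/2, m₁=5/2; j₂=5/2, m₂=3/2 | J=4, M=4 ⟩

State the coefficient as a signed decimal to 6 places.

+0.707107  (= +√(1/2))

triangle: 1!*4!*4!/10! = 576/3628800
(j±m)!: 5!*0!*4!*1!*8!*0! = 116121600
prefactor² = (2J+1)*Δ*N² = 165888
  k=0: +1/(0!*1!*0!*4!*4!*0!) = 1/576
Σ = 1/576  ⇒  CG² = 165888*1/576² = 1/2
CG = +√(1/2) = +0.707107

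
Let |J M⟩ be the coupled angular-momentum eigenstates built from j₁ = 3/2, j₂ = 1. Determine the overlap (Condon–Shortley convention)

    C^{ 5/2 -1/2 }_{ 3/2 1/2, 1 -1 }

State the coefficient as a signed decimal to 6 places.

j₁+j₂−J=0  J+j₁−j₂=3  J−j₁+j₂=2  j₁+j₂+J+1=6
(j₁±m₁, j₂±m₂, J±M) = (2,1,0,2,2,3)
P² = 24/5
sum k=0..0:
  [0] +1/4 = 1/4
S = 1/4
C² = P²·S² = 3/10 ; C = +0.547723

+√(3/10) ≈ +0.547723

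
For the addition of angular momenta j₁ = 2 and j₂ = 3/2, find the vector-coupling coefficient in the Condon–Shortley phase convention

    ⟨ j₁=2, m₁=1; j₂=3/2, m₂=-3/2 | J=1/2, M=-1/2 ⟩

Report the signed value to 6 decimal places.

+0.316228

√[2·3!1!0!/5! · 3!1!0!3!0!1!] = √(18/5)
  +(−1)^0/∏(0,3,1,0,0,0)! = 1/6  (running 1/6)
⟨..|..⟩ = √(18/5)·(1/6) = +0.316228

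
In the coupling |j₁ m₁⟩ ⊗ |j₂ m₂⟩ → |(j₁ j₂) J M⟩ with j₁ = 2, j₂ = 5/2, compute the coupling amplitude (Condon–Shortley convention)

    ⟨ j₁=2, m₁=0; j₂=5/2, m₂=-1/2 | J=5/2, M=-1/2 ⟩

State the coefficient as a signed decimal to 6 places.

triangle: 2!*2!*3!/8! = 24/40320
(j±m)!: 2!*2!*2!*3!*2!*3! = 576
prefactor² = (2J+1)*Δ*N² = 72/35
  k=0: +1/(0!*2!*2!*2!*0!*1!) = 1/8
  k=1: −1/(1!*1!*1!*1!*1!*2!) = -1/2
  k=2: +1/(2!*0!*0!*0!*2!*3!) = 1/24
Σ = -1/3  ⇒  CG² = 72/35*(-1/3)² = 8/35
CG = −√(8/35) = -0.478091

−√(8/35) ≈ -0.478091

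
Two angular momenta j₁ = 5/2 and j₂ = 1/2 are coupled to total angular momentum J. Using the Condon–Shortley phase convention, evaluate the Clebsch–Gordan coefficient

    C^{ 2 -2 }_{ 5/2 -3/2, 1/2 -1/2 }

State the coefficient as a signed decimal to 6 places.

j₁+j₂−J=1  J+j₁−j₂=4  J−j₁+j₂=0  j₁+j₂+J+1=6
(j₁±m₁, j₂±m₂, J±M) = (1,4,0,1,0,4)
P² = 96
sum k=0..0:
  [0] +1/24 = 1/24
S = 1/24
C² = P²·S² = 1/6 ; C = +0.408248

+0.408248  (= +√(1/6))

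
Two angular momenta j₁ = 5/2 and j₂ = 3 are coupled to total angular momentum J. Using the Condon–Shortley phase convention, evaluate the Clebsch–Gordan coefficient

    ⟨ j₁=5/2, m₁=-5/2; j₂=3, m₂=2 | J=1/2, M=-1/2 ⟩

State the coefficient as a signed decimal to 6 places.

√[2·5!0!1!/7! · 0!5!5!1!0!1!] = √(4800/7)
  +(−1)^5/∏(5,0,0,0,0,1)! = -1/120  (running -1/120)
⟨..|..⟩ = √(4800/7)·(-1/120) = -0.218218

−√(1/21) = -0.218218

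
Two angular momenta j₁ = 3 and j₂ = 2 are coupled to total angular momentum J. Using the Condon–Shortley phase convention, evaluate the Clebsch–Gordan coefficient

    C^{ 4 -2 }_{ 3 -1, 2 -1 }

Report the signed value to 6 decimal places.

√[9·1!5!3!/10! · 2!4!1!3!2!6!] = √(5184/7)
  +(−1)^0/∏(0,1,4,1,1,2)! = 1/48  (running 1/48)
  +(−1)^1/∏(1,0,3,0,2,3)! = -1/72  (running 1/144)
⟨..|..⟩ = √(5184/7)·(1/144) = +0.188982

+√(1/28) ≈ +0.188982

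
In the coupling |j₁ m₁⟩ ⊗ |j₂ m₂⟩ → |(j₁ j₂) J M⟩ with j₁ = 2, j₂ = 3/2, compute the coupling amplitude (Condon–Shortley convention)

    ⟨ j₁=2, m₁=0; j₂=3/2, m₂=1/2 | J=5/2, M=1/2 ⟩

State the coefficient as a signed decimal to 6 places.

-0.292770  (= −√(3/35))

triangle: 1!×3!×2!/7! = 12/5040
(j±m)!: 2!×2!×2!×1!×3!×2! = 96
prefactor² = (2J+1)×Δ×N² = 48/35
  k=0: +1/(0!×1!×2!×2!×1!×0!) = 1/4
  k=1: −1/(1!×0!×1!×1!×2!×1!) = -1/2
Σ = -1/4  ⇒  CG² = 48/35×(-1/4)² = 3/35
CG = −√(3/35) = -0.292770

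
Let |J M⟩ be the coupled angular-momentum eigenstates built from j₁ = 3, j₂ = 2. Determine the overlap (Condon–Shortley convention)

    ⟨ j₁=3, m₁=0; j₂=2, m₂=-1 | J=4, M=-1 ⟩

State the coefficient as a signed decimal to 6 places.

√[9·1!5!3!/10! · 3!3!1!3!3!5!] = √(1944/7)
  +(−1)^0/∏(0,1,3,1,2,2)! = 1/24  (running 1/24)
  +(−1)^1/∏(1,0,2,0,3,3)! = -1/72  (running 1/36)
⟨..|..⟩ = √(1944/7)·(1/36) = +0.462910

+0.462910  (= +√(3/14))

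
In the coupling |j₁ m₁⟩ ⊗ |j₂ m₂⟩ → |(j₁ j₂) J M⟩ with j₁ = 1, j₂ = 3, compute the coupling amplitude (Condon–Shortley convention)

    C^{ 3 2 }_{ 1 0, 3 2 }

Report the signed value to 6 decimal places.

triangle: 1!·1!·5!/8! = 120/40320
(j±m)!: 1!·1!·5!·1!·5!·1! = 14400
prefactor² = (2J+1)·Δ·N² = 300
  k=0: +1/(0!·1!·1!·5!·0!·0!) = 1/120
  k=1: −1/(1!·0!·0!·4!·1!·1!) = -1/24
Σ = -1/30  ⇒  CG² = 300·(-1/30)² = 1/3
CG = −√(1/3) = -0.577350

-0.577350  (= −√(1/3))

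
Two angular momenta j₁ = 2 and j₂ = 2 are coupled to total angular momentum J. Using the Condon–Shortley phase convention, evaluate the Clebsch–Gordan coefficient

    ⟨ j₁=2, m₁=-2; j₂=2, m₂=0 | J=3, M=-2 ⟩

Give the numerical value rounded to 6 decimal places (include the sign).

√[7·1!3!3!/8! · 0!4!2!2!1!5!] = √(72)
  +(−1)^1/∏(1,0,3,1,0,2)! = -1/12  (running -1/12)
⟨..|..⟩ = √(72)·(-1/12) = -0.707107

-0.707107  (= −√(1/2))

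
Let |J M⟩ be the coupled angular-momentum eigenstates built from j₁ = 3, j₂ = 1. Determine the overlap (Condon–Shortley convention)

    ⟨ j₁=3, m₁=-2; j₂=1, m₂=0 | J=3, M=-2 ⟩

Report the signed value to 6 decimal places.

triangle: 1!*5!*1!/8! = 120/40320
(j±m)!: 1!*5!*1!*1!*1!*5! = 14400
prefactor² = (2J+1)*Δ*N² = 300
  k=0: +1/(0!*1!*5!*1!*0!*0!) = 1/120
  k=1: −1/(1!*0!*4!*0!*1!*1!) = -1/24
Σ = -1/30  ⇒  CG² = 300*(-1/30)² = 1/3
CG = −√(1/3) = -0.577350

−√(1/3) = -0.577350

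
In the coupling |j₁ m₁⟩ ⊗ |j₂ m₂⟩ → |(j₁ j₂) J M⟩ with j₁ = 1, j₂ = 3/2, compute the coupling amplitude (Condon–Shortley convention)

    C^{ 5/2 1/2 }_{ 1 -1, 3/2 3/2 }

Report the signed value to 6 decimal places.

+0.316228  (= +√(1/10))

j₁+j₂−J=0  J+j₁−j₂=2  J−j₁+j₂=3  j₁+j₂+J+1=6
(j₁±m₁, j₂±m₂, J±M) = (0,2,3,0,3,2)
P² = 72/5
sum k=0..0:
  [0] +1/12 = 1/12
S = 1/12
C² = P²·S² = 1/10 ; C = +0.316228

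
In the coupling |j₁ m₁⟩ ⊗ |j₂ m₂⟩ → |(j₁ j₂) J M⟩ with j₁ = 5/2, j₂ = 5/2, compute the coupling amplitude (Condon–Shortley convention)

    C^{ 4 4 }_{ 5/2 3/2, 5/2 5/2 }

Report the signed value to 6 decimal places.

j₁+j₂−J=1  J+j₁−j₂=4  J−j₁+j₂=4  j₁+j₂+J+1=10
(j₁±m₁, j₂±m₂, J±M) = (4,1,5,0,8,0)
P² = 165888
sum k=1..1:
  [1] −1/576 = -1/576
S = -1/576
C² = P²·S² = 1/2 ; C = -0.707107

−√(1/2) ≈ -0.707107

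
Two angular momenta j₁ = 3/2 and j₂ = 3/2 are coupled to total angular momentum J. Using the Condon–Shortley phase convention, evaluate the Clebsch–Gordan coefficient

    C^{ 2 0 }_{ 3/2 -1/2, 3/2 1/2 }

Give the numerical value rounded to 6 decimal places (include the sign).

j₁+j₂−J=1  J+j₁−j₂=2  J−j₁+j₂=2  j₁+j₂+J+1=6
(j₁±m₁, j₂±m₂, J±M) = (1,2,2,1,2,2)
P² = 4/9
sum k=0..1:
  [0] +1/4 = 1/4
  [1] −1/1 = -1
S = -3/4
C² = P²·S² = 1/4 ; C = -0.500000

−√(1/4) ≈ -0.500000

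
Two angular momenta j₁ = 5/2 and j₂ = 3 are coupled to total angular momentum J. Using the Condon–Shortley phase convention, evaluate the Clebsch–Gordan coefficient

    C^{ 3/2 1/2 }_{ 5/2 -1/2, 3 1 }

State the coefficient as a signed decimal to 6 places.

−√(1/105) = -0.097590

triangle: 4!*1!*2!/8! = 48/40320
(j±m)!: 2!*3!*4!*2!*2!*1! = 1152
prefactor² = (2J+1)*Δ*N² = 192/35
  k=2: +1/(2!*2!*1!*2!*0!*0!) = 1/8
  k=3: −1/(3!*1!*0!*1!*1!*1!) = -1/6
Σ = -1/24  ⇒  CG² = 192/35*(-1/24)² = 1/105
CG = −√(1/105) = -0.097590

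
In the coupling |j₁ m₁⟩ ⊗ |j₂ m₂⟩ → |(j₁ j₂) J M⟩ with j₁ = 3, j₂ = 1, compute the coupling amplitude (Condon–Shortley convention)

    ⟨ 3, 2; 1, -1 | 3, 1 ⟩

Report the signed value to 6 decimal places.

+0.645497  (= +√(5/12))

j₁+j₂−J=1  J+j₁−j₂=5  J−j₁+j₂=1  j₁+j₂+J+1=8
(j₁±m₁, j₂±m₂, J±M) = (5,1,0,2,4,2)
P² = 240
sum k=0..0:
  [0] +1/24 = 1/24
S = 1/24
C² = P²·S² = 5/12 ; C = +0.645497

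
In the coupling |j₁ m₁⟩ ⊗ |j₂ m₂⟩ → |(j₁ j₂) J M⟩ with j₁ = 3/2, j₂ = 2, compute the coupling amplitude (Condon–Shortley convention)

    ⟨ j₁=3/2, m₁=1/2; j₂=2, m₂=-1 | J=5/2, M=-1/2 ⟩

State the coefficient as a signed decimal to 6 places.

j₁+j₂−J=1  J+j₁−j₂=2  J−j₁+j₂=3  j₁+j₂+J+1=7
(j₁±m₁, j₂±m₂, J±M) = (2,1,1,3,2,3)
P² = 72/35
sum k=0..1:
  [0] +1/2 = 1/2
  [1] −1/12 = -1/12
S = 5/12
C² = P²·S² = 5/14 ; C = +0.597614

+0.597614  (= +√(5/14))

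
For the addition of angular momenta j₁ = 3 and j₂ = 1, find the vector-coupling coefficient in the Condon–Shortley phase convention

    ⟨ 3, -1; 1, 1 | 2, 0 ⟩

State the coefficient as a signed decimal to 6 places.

+0.534522  (= +√(2/7))

√[5·2!4!0!/7! · 2!4!2!0!2!2!] = √(128/7)
  +(−1)^2/∏(2,0,2,0,2,0)! = 1/8  (running 1/8)
⟨..|..⟩ = √(128/7)·(1/8) = +0.534522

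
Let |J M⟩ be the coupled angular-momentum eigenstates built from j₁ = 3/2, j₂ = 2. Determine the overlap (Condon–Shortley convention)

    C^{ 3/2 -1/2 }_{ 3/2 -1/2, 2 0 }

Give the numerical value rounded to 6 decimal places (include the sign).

√[4·2!1!2!/6! · 1!2!2!2!1!2!] = √(16/45)
  +(−1)^1/∏(1,1,1,1,0,1)! = -1  (running -1)
  +(−1)^2/∏(2,0,0,0,1,2)! = 1/4  (running -3/4)
⟨..|..⟩ = √(16/45)·(-3/4) = -0.447214

-0.447214  (= −√(1/5))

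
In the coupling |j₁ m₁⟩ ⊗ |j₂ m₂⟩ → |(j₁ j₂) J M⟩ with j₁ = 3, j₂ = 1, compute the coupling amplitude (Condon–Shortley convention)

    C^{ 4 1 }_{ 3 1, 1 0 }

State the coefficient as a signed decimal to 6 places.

+0.731925

triangle: 0!×6!×2!/9! = 1440/362880
(j±m)!: 4!×2!×1!×1!×5!×3! = 34560
prefactor² = (2J+1)×Δ×N² = 8640/7
  k=0: +1/(0!×0!×2!×1!×4!×1!) = 1/48
Σ = 1/48  ⇒  CG² = 8640/7×1/48² = 15/28
CG = +√(15/28) = +0.731925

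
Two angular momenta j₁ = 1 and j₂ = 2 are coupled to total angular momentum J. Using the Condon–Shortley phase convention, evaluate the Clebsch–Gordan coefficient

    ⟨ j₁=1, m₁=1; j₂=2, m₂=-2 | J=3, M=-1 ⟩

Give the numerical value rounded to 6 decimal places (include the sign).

triangle: 0!×2!×4!/7! = 48/5040
(j±m)!: 2!×0!×0!×4!×2!×4! = 2304
prefactor² = (2J+1)×Δ×N² = 768/5
  k=0: +1/(0!×0!×0!×0!×2!×4!) = 1/48
Σ = 1/48  ⇒  CG² = 768/5×1/48² = 1/15
CG = +√(1/15) = +0.258199

+√(1/15) = +0.258199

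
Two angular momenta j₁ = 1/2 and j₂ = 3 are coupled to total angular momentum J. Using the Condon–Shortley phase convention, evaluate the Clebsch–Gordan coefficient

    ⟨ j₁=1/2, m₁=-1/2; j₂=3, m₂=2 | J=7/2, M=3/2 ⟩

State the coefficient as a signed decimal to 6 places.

√[8·0!1!6!/8! · 0!1!5!1!5!2!] = √(28800/7)
  +(−1)^0/∏(0,0,1,5,0,1)! = 1/120  (running 1/120)
⟨..|..⟩ = √(28800/7)·(1/120) = +0.534522

+0.534522  (= +√(2/7))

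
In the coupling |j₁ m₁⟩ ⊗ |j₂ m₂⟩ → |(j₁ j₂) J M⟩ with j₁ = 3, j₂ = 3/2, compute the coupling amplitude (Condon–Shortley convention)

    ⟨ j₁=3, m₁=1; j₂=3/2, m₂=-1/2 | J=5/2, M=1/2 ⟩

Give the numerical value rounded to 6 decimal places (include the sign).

-0.119523  (= −√(1/70))

triangle: 2!*4!*1!/8! = 48/40320
(j±m)!: 4!*2!*1!*2!*3!*2! = 1152
prefactor² = (2J+1)*Δ*N² = 288/35
  k=0: +1/(0!*2!*2!*1!*2!*0!) = 1/8
  k=1: −1/(1!*1!*1!*0!*3!*1!) = -1/6
Σ = -1/24  ⇒  CG² = 288/35*(-1/24)² = 1/70
CG = −√(1/70) = -0.119523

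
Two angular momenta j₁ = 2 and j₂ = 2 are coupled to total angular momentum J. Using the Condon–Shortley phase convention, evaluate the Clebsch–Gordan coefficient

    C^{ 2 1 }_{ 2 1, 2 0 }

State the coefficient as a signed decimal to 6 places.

triangle: 2!·2!·2!/7! = 8/5040
(j±m)!: 3!·1!·2!·2!·3!·1! = 144
prefactor² = (2J+1)·Δ·N² = 8/7
  k=0: +1/(0!·2!·1!·2!·1!·0!) = 1/4
  k=1: −1/(1!·1!·0!·1!·2!·1!) = -1/2
Σ = -1/4  ⇒  CG² = 8/7·(-1/4)² = 1/14
CG = −√(1/14) = -0.267261

-0.267261  (= −√(1/14))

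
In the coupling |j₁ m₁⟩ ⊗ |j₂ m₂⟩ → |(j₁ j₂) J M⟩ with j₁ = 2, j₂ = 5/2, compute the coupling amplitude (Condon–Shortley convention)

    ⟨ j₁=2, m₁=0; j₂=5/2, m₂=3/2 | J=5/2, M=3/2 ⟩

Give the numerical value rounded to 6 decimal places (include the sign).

-0.119523  (= −√(1/70))

triangle: 2!×2!×3!/8! = 24/40320
(j±m)!: 2!×2!×4!×1!×4!×1! = 2304
prefactor² = (2J+1)×Δ×N² = 288/35
  k=1: −1/(1!×1!×1!×3!×1!×0!) = -1/6
  k=2: +1/(2!×0!×0!×2!×2!×1!) = 1/8
Σ = -1/24  ⇒  CG² = 288/35×(-1/24)² = 1/70
CG = −√(1/70) = -0.119523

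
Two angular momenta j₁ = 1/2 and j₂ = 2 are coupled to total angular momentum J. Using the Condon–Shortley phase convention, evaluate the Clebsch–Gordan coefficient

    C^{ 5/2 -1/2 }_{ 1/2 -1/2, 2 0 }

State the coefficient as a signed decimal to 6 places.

j₁+j₂−J=0  J+j₁−j₂=1  J−j₁+j₂=4  j₁+j₂+J+1=6
(j₁±m₁, j₂±m₂, J±M) = (0,1,2,2,2,3)
P² = 48/5
sum k=0..0:
  [0] +1/4 = 1/4
S = 1/4
C² = P²·S² = 3/5 ; C = +0.774597

+0.774597  (= +√(3/5))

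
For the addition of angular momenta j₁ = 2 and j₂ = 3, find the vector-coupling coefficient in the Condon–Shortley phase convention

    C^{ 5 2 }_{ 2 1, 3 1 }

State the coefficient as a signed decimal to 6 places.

√[11·0!4!6!/11! · 3!1!4!2!7!3!] = √(41472)
  +(−1)^0/∏(0,0,1,4,3,2)! = 1/288  (running 1/288)
⟨..|..⟩ = √(41472)·(1/288) = +0.707107

+0.707107  (= +√(1/2))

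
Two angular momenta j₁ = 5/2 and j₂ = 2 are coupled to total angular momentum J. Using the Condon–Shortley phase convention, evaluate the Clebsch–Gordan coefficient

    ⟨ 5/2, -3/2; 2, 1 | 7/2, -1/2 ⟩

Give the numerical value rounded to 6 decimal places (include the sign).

triangle: 1!×4!×3!/9! = 144/362880
(j±m)!: 1!×4!×3!×1!×3!×4! = 20736
prefactor² = (2J+1)×Δ×N² = 2304/35
  k=0: +1/(0!×1!×4!×3!×0!×0!) = 1/144
  k=1: −1/(1!×0!×3!×2!×1!×1!) = -1/12
Σ = -11/144  ⇒  CG² = 2304/35×(-11/144)² = 121/315
CG = −√(121/315) = -0.619780

-0.619780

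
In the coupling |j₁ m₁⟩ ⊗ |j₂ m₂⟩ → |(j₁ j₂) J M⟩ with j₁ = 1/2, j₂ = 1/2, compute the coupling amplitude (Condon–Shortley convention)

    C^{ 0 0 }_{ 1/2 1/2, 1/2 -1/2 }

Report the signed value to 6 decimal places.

+√(1/2) ≈ +0.707107

√[1·1!0!0!/2! · 1!0!0!1!0!0!] = √(1/2)
  +(−1)^0/∏(0,1,0,0,0,0)! = 1  (running 1)
⟨..|..⟩ = √(1/2)·(1) = +0.707107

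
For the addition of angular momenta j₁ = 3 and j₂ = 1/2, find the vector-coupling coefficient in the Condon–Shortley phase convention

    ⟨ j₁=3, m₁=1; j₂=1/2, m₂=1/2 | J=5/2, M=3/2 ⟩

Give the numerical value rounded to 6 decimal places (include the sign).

-0.534522

triangle: 1!×5!×0!/7! = 120/5040
(j±m)!: 4!×2!×1!×0!×4!×1! = 1152
prefactor² = (2J+1)×Δ×N² = 1152/7
  k=1: −1/(1!×0!×1!×0!×4!×0!) = -1/24
Σ = -1/24  ⇒  CG² = 1152/7×(-1/24)² = 2/7
CG = −√(2/7) = -0.534522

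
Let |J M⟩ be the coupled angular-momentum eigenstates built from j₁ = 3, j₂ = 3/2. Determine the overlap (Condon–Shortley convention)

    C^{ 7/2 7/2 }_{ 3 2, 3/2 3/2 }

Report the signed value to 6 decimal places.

-0.577350

triangle: 1!·5!·2!/9! = 240/362880
(j±m)!: 5!·1!·3!·0!·7!·0! = 3628800
prefactor² = (2J+1)·Δ·N² = 19200
  k=1: −1/(1!·0!·0!·2!·5!·0!) = -1/240
Σ = -1/240  ⇒  CG² = 19200·(-1/240)² = 1/3
CG = −√(1/3) = -0.577350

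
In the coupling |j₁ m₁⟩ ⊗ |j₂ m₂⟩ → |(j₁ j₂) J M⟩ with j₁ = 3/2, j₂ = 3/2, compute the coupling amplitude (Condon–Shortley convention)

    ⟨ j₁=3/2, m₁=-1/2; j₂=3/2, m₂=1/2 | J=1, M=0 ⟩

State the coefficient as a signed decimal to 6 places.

-0.223607

triangle: 2!×1!×1!/5! = 2/120
(j±m)!: 1!×2!×2!×1!×1!×1! = 4
prefactor² = (2J+1)×Δ×N² = 1/5
  k=1: −1/(1!×1!×1!×1!×0!×0!) = -1
  k=2: +1/(2!×0!×0!×0!×1!×1!) = 1/2
Σ = -1/2  ⇒  CG² = 1/5×(-1/2)² = 1/20
CG = −√(1/20) = -0.223607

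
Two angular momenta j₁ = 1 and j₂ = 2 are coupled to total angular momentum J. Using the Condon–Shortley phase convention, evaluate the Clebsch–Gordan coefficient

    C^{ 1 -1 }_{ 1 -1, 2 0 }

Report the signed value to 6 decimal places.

+0.316228

j₁+j₂−J=2  J+j₁−j₂=0  J−j₁+j₂=2  j₁+j₂+J+1=5
(j₁±m₁, j₂±m₂, J±M) = (0,2,2,2,0,2)
P² = 8/5
sum k=2..2:
  [2] +1/4 = 1/4
S = 1/4
C² = P²·S² = 1/10 ; C = +0.316228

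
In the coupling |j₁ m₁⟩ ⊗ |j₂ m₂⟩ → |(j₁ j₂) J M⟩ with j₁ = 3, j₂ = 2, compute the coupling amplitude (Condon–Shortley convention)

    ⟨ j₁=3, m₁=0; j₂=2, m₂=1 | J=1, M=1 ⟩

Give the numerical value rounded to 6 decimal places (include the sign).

−√(3/35) ≈ -0.292770

triangle: 4!*2!*0!/7! = 48/5040
(j±m)!: 3!*3!*3!*1!*2!*0! = 432
prefactor² = (2J+1)*Δ*N² = 432/35
  k=3: −1/(3!*1!*0!*0!*2!*0!) = -1/12
Σ = -1/12  ⇒  CG² = 432/35*(-1/12)² = 3/35
CG = −√(3/35) = -0.292770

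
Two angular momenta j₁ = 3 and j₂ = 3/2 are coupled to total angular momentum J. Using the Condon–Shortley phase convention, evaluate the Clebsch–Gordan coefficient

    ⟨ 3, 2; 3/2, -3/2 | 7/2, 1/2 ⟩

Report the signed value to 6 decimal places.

√[8·1!5!2!/9! · 5!1!0!3!4!3!] = √(3840/7)
  +(−1)^0/∏(0,1,1,0,4,2)! = 1/48  (running 1/48)
⟨..|..⟩ = √(3840/7)·(1/48) = +0.487950

+0.487950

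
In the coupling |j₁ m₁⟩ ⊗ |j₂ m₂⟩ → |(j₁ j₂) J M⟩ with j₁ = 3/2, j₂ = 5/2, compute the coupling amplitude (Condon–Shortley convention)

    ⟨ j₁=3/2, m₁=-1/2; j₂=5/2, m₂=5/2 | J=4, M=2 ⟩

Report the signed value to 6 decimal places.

+√(3/28) = +0.327327

√[9·0!3!5!/9! · 1!2!5!0!6!2!] = √(43200/7)
  +(−1)^0/∏(0,0,2,5,1,0)! = 1/240  (running 1/240)
⟨..|..⟩ = √(43200/7)·(1/240) = +0.327327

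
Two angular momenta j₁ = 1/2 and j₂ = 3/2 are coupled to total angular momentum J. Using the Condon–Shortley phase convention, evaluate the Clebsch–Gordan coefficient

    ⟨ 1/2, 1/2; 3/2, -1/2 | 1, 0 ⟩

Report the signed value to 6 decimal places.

√[3·1!0!2!/4! · 1!0!1!2!1!1!] = √(1/2)
  +(−1)^0/∏(0,1,0,1,0,1)! = 1  (running 1)
⟨..|..⟩ = √(1/2)·(1) = +0.707107

+√(1/2) = +0.707107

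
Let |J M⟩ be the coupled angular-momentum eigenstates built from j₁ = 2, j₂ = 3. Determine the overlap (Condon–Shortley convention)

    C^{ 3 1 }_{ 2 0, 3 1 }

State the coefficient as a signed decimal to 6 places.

-0.387298  (= −√(3/20))

triangle: 2!×2!×4!/9! = 96/362880
(j±m)!: 2!×2!×4!×2!×4!×2! = 9216
prefactor² = (2J+1)×Δ×N² = 256/15
  k=0: +1/(0!×2!×2!×4!×0!×0!) = 1/96
  k=1: −1/(1!×1!×1!×3!×1!×1!) = -1/6
  k=2: +1/(2!×0!×0!×2!×2!×2!) = 1/16
Σ = -3/32  ⇒  CG² = 256/15×(-3/32)² = 3/20
CG = −√(3/20) = -0.387298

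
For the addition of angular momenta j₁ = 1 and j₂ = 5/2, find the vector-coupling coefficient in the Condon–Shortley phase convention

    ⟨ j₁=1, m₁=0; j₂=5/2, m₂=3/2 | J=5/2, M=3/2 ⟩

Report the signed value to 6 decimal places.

−√(9/35) ≈ -0.507093

√[6·1!1!4!/7! · 1!1!4!1!4!1!] = √(576/35)
  +(−1)^0/∏(0,1,1,4,0,0)! = 1/24  (running 1/24)
  +(−1)^1/∏(1,0,0,3,1,1)! = -1/6  (running -1/8)
⟨..|..⟩ = √(576/35)·(-1/8) = -0.507093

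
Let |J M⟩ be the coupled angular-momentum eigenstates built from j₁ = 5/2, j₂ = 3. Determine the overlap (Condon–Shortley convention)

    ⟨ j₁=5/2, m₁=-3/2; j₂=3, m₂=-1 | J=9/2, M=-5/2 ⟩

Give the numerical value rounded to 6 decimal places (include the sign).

-0.317821

triangle: 1!×4!×5!/11! = 2880/39916800
(j±m)!: 1!×4!×2!×4!×2!×7! = 11612160
prefactor² = (2J+1)×Δ×N² = 92160/11
  k=0: +1/(0!×1!×4!×2!×0!×3!) = 1/288
  k=1: −1/(1!×0!×3!×1!×1!×4!) = -1/144
Σ = -1/288  ⇒  CG² = 92160/11×(-1/288)² = 10/99
CG = −√(10/99) = -0.317821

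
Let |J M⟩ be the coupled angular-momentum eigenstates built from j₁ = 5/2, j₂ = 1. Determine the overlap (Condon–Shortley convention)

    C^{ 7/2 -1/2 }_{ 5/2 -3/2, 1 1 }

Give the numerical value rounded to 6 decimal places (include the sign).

+√(1/7) ≈ +0.377964

j₁+j₂−J=0  J+j₁−j₂=5  J−j₁+j₂=2  j₁+j₂+J+1=8
(j₁±m₁, j₂±m₂, J±M) = (1,4,2,0,3,4)
P² = 2304/7
sum k=0..0:
  [0] +1/48 = 1/48
S = 1/48
C² = P²·S² = 1/7 ; C = +0.377964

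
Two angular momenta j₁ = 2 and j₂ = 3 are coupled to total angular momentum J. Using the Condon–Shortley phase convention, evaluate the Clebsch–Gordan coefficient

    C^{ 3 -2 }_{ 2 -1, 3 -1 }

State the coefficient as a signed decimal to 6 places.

-0.500000  (= −√(1/4))

j₁+j₂−J=2  J+j₁−j₂=2  J−j₁+j₂=4  j₁+j₂+J+1=9
(j₁±m₁, j₂±m₂, J±M) = (1,3,2,4,1,5)
P² = 64
sum k=1..2:
  [1] −1/12 = -1/12
  [2] +1/48 = 1/48
S = -1/16
C² = P²·S² = 1/4 ; C = -0.500000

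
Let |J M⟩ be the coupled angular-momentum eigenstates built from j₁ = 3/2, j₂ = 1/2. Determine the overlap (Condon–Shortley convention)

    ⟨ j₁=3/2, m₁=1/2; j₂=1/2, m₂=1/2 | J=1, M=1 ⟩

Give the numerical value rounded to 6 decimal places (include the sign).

triangle: 1!×2!×0!/4! = 2/24
(j±m)!: 2!×1!×1!×0!×2!×0! = 4
prefactor² = (2J+1)×Δ×N² = 1
  k=1: −1/(1!×0!×0!×0!×2!×0!) = -1/2
Σ = -1/2  ⇒  CG² = 1×(-1/2)² = 1/4
CG = −√(1/4) = -0.500000

-0.500000  (= −√(1/4))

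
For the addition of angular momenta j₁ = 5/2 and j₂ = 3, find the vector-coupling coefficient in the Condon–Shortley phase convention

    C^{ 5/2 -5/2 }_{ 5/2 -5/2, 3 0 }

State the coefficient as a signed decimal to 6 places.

−√(5/42) = -0.345033

j₁+j₂−J=3  J+j₁−j₂=2  J−j₁+j₂=3  j₁+j₂+J+1=9
(j₁±m₁, j₂±m₂, J±M) = (0,5,3,3,0,5)
P² = 4320/7
sum k=3..3:
  [3] −1/72 = -1/72
S = -1/72
C² = P²·S² = 5/42 ; C = -0.345033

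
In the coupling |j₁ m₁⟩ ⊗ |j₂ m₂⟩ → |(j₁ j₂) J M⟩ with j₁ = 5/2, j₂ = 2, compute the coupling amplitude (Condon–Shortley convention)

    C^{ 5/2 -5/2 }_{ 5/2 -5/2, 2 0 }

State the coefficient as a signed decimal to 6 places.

+√(5/14) ≈ +0.597614

triangle: 2!·3!·2!/8! = 24/40320
(j±m)!: 0!·5!·2!·2!·0!·5! = 57600
prefactor² = (2J+1)·Δ·N² = 1440/7
  k=2: +1/(2!·0!·3!·0!·0!·2!) = 1/24
Σ = 1/24  ⇒  CG² = 1440/7·1/24² = 5/14
CG = +√(5/14) = +0.597614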